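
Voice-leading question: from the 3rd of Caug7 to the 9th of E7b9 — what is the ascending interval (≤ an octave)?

minor 2nd

The 3rd of Caug7 is E; the 9th of E7b9 is F.
2 letter names make it a second; at 1 semitone (a half step narrower than major) the quality is minor.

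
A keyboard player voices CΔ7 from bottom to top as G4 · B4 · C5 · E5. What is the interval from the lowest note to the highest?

M6

The outer voices are G4 and E5.
Counting 6 letters and 9 half steps from G gives a major sixth.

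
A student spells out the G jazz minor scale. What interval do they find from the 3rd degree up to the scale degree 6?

augmented 4th

G melodic minor: G A Bb C D E F#.
That puts Bb below E.
4 letter names make it a fourth; at 6 semitones (a half step wider than perfect) the quality is augmented.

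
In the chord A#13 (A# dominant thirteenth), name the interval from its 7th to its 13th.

A#13 is spelled A#-C##-E#-G#-B#-F##.
So we need the interval from G# up to F##.
From G# to F## is 11 semitones, exactly the major seventh.

major seventh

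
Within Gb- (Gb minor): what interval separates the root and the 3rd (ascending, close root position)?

The chord tones of Gbm are Gb-Bbb-Db.
That puts Gb below Bbb.
From Gb to Bbb: 3 semitones over a third = minor.

m3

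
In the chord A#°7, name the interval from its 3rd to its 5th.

A#dim7 is spelled A#-C#-E-G.
So we need the interval from C# up to E.
From C# to E: 3 semitones over a third = minor.

minor third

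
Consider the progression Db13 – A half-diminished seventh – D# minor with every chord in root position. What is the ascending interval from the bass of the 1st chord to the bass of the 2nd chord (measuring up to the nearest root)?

The roots are Db and A.
Db up to A is 8 semitones, a half step wider than a perfect fifth, so the interval is augmented.

augmented fifth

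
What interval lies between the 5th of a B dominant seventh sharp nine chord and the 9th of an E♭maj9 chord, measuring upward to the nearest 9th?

The 5th of B dominant seventh sharp nine is F♯; the 9th of E♭maj9 is F.
From F♯ to F: 11 semitones over an octave = diminished.

diminished 8th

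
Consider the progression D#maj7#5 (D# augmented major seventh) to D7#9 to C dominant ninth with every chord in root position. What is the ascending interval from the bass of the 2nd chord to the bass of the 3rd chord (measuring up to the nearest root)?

minor seventh

The roots are D and C.
D up to C is 10 semitones, a half step narrower than a major seventh, so the interval is minor.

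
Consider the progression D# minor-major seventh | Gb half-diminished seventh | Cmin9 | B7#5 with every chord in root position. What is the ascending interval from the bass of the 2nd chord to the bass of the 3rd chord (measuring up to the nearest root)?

The roots are Gb and C.
Gb up to C is 6 semitones, a half step wider than a perfect fourth, so the interval is augmented.

augmented fourth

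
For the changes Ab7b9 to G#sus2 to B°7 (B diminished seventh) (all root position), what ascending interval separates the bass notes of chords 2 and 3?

minor 3rd

The roots are G# and B.
3 letter names make it a third; at 3 semitones (a half step narrower than major) the quality is minor.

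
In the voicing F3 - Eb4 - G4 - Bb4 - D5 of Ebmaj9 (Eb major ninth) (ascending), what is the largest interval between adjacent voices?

Adjacent intervals: F3→Eb4 = minor seventh; Eb4→G4 = major third; G4→Bb4 = minor third; Bb4→D5 = major third.
The largest is F3 to Eb4, a minor seventh (10 semitones).

minor seventh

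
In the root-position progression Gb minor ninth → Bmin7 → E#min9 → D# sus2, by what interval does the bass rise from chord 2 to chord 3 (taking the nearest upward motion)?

The roots are B and E#.
B up to E# is 6 semitones, a half step wider than a perfect fourth, so the interval is augmented.

augmented 4th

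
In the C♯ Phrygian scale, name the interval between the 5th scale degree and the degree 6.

minor second

The scale runs C♯ D E F♯ G♯ A B.
So we need the interval from G♯ up to A.
2 letter names make it a second; at 1 semitone (a half step narrower than major) the quality is minor.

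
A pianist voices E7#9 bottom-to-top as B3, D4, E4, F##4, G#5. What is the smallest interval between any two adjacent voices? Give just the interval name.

Adjacent intervals: B3→D4 = minor third; D4→E4 = major second; E4→F##4 = augmented second; F##4→G#5 = minor ninth.
The smallest is D4 to E4, a major second (2 semitones).

M2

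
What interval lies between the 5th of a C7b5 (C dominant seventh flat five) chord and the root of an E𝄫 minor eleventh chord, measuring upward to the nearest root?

m6

The 5th of C7b5 (C dominant seventh flat five) is G♭; the root of E𝄫 minor eleventh is E𝄫.
From G♭ to E𝄫: 8 semitones over a sixth = minor.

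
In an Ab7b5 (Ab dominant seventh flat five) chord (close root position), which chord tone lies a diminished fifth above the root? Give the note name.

Ab dominant seventh flat five: Ab, C, Ebb, Gb.
The root is Ab. A diminished fifth above Ab is Ebb.
Ebb is the chord's 5th.

Ebb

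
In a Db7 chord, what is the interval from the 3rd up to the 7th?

diminished 5th

The chord tones of Db7 (Db dominant seventh) are Db-F-Ab-Cb.
So we need the interval from F up to Cb.
F up to Cb is 6 semitones, a half step narrower than a perfect fifth, so the interval is diminished.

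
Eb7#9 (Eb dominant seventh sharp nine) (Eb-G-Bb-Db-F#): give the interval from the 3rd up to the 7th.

3rd = G; 7th = Db.
5 letter names make it a fifth; at 6 semitones (a half step narrower than perfect) the quality is diminished.

diminished 5th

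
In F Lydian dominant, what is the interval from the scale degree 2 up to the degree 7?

F lydian dominant: F G A B C D Eb.
That puts G below Eb.
6 letter names make it a sixth; at 8 semitones (a half step narrower than major) the quality is minor.

minor 6th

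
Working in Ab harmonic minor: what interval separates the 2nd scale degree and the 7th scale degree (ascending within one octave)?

Spelling Ab harmonic minor: Ab Bb Cb Db Eb Fb G.
2nd scale degree = Bb; scale degree 7 = G.
Counting 6 letters and 9 half steps from Bb gives a major sixth.

major sixth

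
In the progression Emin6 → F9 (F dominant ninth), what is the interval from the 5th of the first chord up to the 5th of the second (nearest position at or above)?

minor second

Emin6 has B as its 5th, and F9 (F dominant ninth) has C as its 5th.
From B to C: 1 semitone over a second = minor.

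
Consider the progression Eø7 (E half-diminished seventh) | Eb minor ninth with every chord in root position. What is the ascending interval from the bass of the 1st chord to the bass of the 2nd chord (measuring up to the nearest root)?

d8

The roots are E and Eb.
From E to Eb: 11 semitones over an octave = diminished.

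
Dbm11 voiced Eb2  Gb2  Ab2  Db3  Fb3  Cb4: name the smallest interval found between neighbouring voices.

major 2nd

Adjacent intervals: Eb2→Gb2 = minor third; Gb2→Ab2 = major second; Ab2→Db3 = perfect fourth; Db3→Fb3 = minor third; Fb3→Cb4 = perfect fifth.
The smallest is Gb2 to Ab2, a major second (2 semitones).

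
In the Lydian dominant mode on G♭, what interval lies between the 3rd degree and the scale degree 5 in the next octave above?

G♭ lydian dominant: G♭ A♭ B♭ C D♭ E♭ F♭.
3rd degree = B♭; 5th degree (up an octave) = D♭.
B♭ up to D♭ is 15 semitones, a half step narrower than a major tenth, so the interval is minor.

minor 10th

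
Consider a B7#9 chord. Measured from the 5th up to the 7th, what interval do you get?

minor 3rd

Spelling the chord: B, D♯, F♯, A, C𝄪.
So we need the interval from F♯ up to A.
3 letter names make it a third; at 3 semitones (a half step narrower than major) the quality is minor.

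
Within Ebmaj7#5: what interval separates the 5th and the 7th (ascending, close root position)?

minor third

Ebmaj7#5 (Eb augmented major seventh): Eb–G–B–D.
So we need the interval from B up to D.
B up to D is 3 semitones, a half step narrower than a major third, so the interval is minor.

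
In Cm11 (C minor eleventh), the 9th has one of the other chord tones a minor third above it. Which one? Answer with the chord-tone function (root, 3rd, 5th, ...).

11th

Cm11 (C minor eleventh) is spelled C Eb G Bb D F.
The 9th is D. A minor third above D is F.
F is the chord's 11th.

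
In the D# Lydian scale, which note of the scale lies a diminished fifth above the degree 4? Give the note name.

The scale is D# E# F## G## A# B# C##.
The degree 4 is G##; a diminished fifth above that is D# — scale degree 1.

D#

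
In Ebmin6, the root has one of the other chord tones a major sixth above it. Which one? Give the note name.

C

Ebm6: Eb Gb Bb C.
The root is Eb. A major sixth above Eb is C.
C is the chord's 6th.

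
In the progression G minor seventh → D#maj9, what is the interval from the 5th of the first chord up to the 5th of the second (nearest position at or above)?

augmented fifth

The 5th of G minor seventh is D; the 5th of D#maj9 is A#.
From D to A#: 8 semitones over a fifth = augmented.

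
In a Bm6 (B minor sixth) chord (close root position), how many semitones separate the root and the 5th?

Bm6 is spelled B-D-F#-G#.
B to F# is a perfect fifth: 7 semitones.

7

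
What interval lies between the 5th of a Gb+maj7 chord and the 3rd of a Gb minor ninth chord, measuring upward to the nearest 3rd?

d6

The 5th of Gb+maj7 is D; the 3rd of Gb minor ninth is Bbb.
D up to Bbb is 7 semitones, a whole step narrower than a major sixth, so the interval is diminished.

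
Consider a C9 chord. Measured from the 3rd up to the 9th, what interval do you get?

The chord tones of C9 are C-E-G-Bb-D.
That puts E below D.
From E to D: 10 semitones over a seventh = minor.

m7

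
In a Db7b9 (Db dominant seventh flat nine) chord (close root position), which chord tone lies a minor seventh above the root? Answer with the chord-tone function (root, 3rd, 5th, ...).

Db7b9 is spelled Db–F–Ab–Cb–Ebb.
The root is Db. A minor seventh above Db is Cb.
Cb is the chord's 7th.

7th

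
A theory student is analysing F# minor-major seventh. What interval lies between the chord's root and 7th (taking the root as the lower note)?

major seventh

F# minor-major seventh is spelled F#–A–C#–E#.
Root = F#; 7th = E#.
F# up to E# spans 7 letter names and 11 semitones — a major seventh.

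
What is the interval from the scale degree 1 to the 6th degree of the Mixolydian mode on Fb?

Spelling the Mixolydian mode on Fb: Fb Gb Ab Bbb Cb Db Ebb.
So we need the interval from Fb up to Db.
From Fb to Db is 9 semitones, exactly the major sixth.

major sixth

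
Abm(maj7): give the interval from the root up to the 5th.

perfect fifth

Ab minor-major seventh is spelled Ab Cb Eb G.
The root is Ab and the 5th is Eb.
Counting 5 letters and 7 half steps from Ab gives a perfect fifth.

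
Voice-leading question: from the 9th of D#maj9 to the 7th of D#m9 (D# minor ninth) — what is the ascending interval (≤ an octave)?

The 9th of D#maj9 is E#; the 7th of D#m9 (D# minor ninth) is C#.
6 letter names make it a sixth; at 8 semitones (a half step narrower than major) the quality is minor.

minor sixth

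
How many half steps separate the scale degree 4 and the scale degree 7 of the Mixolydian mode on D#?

The scale is D# E# F## G# A# B# C#.
G# up to C# is a perfect fourth — 5 semitones.

5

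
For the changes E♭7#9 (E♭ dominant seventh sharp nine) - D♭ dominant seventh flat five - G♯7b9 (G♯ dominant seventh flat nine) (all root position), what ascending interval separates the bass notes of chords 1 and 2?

minor 7th

The roots are E♭ and D♭.
7 letter names make it a seventh; at 10 semitones (a half step narrower than major) the quality is minor.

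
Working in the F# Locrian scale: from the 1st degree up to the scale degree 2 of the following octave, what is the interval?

The scale runs F# G A B C D E.
1st degree = F#; 2nd degree (up an octave) = G.
From F# to G: 13 semitones over a ninth = minor.

minor ninth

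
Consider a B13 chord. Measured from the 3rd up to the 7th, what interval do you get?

B13: B-D#-F#-A-C#-G#.
So we need the interval from D# up to A.
5 letter names make it a fifth; at 6 semitones (a half step narrower than perfect) the quality is diminished.
This 3–7 tritone is the characteristic tension at the heart of the dominant sound.

diminished fifth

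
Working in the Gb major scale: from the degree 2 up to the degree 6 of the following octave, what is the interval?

perfect twelfth

Spelling the Gb major scale: Gb Ab Bb Cb Db Eb F.
The degree 2 is Ab and the scale degree 6 (up an octave) is Eb.
Ab up to Eb spans 12 letter names and 19 semitones — a perfect twelfth.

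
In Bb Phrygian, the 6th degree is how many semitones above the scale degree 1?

The scale is Bb Cb Db Eb F Gb Ab.
Bb up to Gb is a minor sixth — 8 semitones.

8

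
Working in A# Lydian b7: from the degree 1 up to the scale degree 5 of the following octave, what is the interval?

Spelling A# Lydian b7: A# B# C## D## E# F## G#.
Degree 1 = A#; scale degree 5 (up an octave) = E#.
A# up to E# spans 12 letter names and 19 semitones — a perfect twelfth.

P12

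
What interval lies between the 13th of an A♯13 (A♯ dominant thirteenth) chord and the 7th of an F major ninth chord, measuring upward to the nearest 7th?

diminished seventh

A♯13 (A♯ dominant thirteenth) has F𝄪 as its 13th, and F major ninth has E as its 7th.
F𝄪 up to E is 9 semitones, a whole step narrower than a major seventh, so the interval is diminished.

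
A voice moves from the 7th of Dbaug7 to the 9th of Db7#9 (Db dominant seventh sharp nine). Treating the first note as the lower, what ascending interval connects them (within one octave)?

The 7th of Dbaug7 is Cb; the 9th of Db7#9 (Db dominant seventh sharp nine) is E.
Cb up to E is 5 semitones, a half step wider than a major third, so the interval is augmented.

augmented third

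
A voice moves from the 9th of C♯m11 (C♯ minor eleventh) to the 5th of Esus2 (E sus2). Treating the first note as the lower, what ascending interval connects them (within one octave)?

minor 6th

C♯m11 (C♯ minor eleventh) has D♯ as its 9th, and Esus2 (E sus2) has B as its 5th.
D♯ up to B is 8 semitones, a half step narrower than a major sixth, so the interval is minor.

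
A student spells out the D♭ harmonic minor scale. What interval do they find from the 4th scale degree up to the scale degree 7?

augmented fourth

D♭ harmonic minor: D♭ E♭ F♭ G♭ A♭ B𝄫 C.
That puts G♭ below C.
From G♭ to C: 6 semitones over a fourth = augmented.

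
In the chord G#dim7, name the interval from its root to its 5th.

G# diminished seventh: G#, B, D, F.
So we need the interval from G# up to D.
5 letter names make it a fifth; at 6 semitones (a half step narrower than perfect) the quality is diminished.

d5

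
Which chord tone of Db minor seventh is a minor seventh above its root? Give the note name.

Cb

Dbm7 (Db minor seventh): Db Fb Ab Cb.
The root is Db. A minor seventh above Db is Cb.
Cb is the chord's 7th.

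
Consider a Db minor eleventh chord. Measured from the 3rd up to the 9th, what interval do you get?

Dbm11: Db-Fb-Ab-Cb-Eb-Gb.
So we need the interval from Fb up to Eb.
Counting 7 letters and 11 half steps from Fb gives a major seventh.

major seventh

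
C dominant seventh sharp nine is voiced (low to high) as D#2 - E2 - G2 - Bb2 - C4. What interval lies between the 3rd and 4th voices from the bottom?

m3

Those voices are G2 and Bb2.
From G to Bb: 3 semitones over a third = minor.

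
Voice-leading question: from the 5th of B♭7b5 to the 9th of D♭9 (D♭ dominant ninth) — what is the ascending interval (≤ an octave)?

The 5th of B♭7b5 is F♭; the 9th of D♭9 (D♭ dominant ninth) is E♭.
F♭ up to E♭ spans 7 letter names and 11 semitones — a major seventh.

major seventh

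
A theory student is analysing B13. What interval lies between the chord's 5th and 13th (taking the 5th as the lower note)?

major ninth

The chord tones of B dominant thirteenth are B–D#–F#–A–C#–G#.
So we need the interval from F# up to G#.
From F# to G# is 14 semitones, exactly the major ninth.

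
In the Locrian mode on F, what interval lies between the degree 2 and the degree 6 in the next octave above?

F locrian: F Gb Ab Bb Cb Db Eb.
So we need the interval from Gb up to Db.
From Gb to Db is 19 semitones, exactly the perfect twelfth.

perfect twelfth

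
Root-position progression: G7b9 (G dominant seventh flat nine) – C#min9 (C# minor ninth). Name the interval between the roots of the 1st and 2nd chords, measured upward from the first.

augmented fourth

The roots are G and C#.
4 letter names make it a fourth; at 6 semitones (a half step wider than perfect) the quality is augmented.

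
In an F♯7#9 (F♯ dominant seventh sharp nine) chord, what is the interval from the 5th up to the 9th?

F♯ dominant seventh sharp nine: F♯–A♯–C♯–E–G𝄪.
That puts C♯ below G𝄪.
From C♯ to G𝄪: 8 semitones over a fifth = augmented.

augmented fifth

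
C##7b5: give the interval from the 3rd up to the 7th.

d5

C##7b5 is spelled C##–E##–G#–B#.
So we need the interval from E## up to B#.
E## up to B# is 6 semitones, a half step narrower than a perfect fifth, so the interval is diminished.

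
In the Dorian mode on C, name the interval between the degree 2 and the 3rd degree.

C dorian: C D Eb F G A Bb.
Degree 2 = D; 3rd scale degree = Eb.
D up to Eb is 1 semitone, a half step narrower than a major second, so the interval is minor.

minor second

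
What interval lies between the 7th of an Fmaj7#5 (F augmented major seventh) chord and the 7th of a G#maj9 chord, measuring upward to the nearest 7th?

augmented 2nd

Fmaj7#5 (F augmented major seventh) has E as its 7th, and G#maj9 has F## as its 7th.
From E to F##: 3 semitones over a second = augmented.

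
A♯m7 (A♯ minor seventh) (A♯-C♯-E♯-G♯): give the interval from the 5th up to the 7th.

minor third

5th = E♯; 7th = G♯.
From E♯ to G♯: 3 semitones over a third = minor.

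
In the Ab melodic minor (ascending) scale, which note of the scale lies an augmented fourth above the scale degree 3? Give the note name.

F

The scale is Ab Bb Cb Db Eb F G.
The scale degree 3 is Cb; an augmented fourth above that is F — scale degree 6.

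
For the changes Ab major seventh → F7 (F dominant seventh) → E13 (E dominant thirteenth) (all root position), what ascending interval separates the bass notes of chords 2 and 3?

The roots are F and E.
F up to E spans 7 letter names and 11 semitones — a major seventh.

M7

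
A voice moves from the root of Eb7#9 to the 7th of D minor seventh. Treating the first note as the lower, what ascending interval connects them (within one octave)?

major 6th

The root of Eb7#9 is Eb; the 7th of D minor seventh is C.
Eb up to C spans 6 letter names and 9 semitones — a major sixth.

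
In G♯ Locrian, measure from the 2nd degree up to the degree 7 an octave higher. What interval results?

G♯ locrian: G♯ A B C♯ D E F♯.
The 2nd degree is A and the 7th degree (up an octave) is F♯.
A up to F♯ spans 13 letter names and 21 semitones — a major thirteenth.

major 13th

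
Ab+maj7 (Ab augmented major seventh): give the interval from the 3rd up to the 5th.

M3

The chord tones of Ab augmented major seventh are Ab-C-E-G.
3rd = C; 5th = E.
From C to E is 4 semitones, exactly the major third.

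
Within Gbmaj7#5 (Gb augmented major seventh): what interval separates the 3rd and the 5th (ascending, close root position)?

Gbmaj7#5 (Gb augmented major seventh): Gb-Bb-D-F.
That puts Bb below D.
Counting 3 letters and 4 half steps from Bb gives a major third.

major 3rd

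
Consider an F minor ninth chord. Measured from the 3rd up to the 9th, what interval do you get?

major seventh

Spelling the chord: F–A♭–C–E♭–G.
So we need the interval from A♭ up to G.
Counting 7 letters and 11 half steps from A♭ gives a major seventh.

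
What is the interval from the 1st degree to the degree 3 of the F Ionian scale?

The scale runs F G A Bb C D E.
That puts F below A.
From F to A is 4 semitones, exactly the major third.

major 3rd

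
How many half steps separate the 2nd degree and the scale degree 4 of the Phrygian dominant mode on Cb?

The scale is Cb Dbb Eb Fb Gb Abb Bbb.
Dbb up to Fb is a major third — 4 semitones.

4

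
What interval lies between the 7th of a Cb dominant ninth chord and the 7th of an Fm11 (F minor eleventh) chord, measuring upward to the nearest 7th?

augmented fourth

Cb dominant ninth has Bbb as its 7th, and Fm11 (F minor eleventh) has Eb as its 7th.
From Bbb to Eb: 6 semitones over a fourth = augmented.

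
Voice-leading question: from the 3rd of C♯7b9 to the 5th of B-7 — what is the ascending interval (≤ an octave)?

The 3rd of C♯7b9 is E♯; the 5th of B-7 is F♯.
E♯ up to F♯ is 1 semitone, a half step narrower than a major second, so the interval is minor.

m2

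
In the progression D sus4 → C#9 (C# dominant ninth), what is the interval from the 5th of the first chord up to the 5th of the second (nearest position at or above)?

major 7th

D sus4 has A as its 5th, and C#9 (C# dominant ninth) has G# as its 5th.
From A to G# is 11 semitones, exactly the major seventh.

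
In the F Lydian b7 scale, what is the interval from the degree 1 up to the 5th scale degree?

perfect fifth

F lydian dominant: F G A B C D E♭.
So we need the interval from F up to C.
From F to C is 7 semitones, exactly the perfect fifth.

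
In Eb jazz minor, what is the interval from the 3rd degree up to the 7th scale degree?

The scale runs Eb F Gb Ab Bb C D.
3rd degree = Gb; 7th scale degree = D.
Gb up to D is 8 semitones, a half step wider than a perfect fifth, so the interval is augmented.

augmented 5th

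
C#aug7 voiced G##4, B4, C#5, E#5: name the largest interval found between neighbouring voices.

Adjacent intervals: G##4→B4 = diminished third; B4→C#5 = major second; C#5→E#5 = major third.
The largest is C#5 to E#5, a major third (4 semitones).

major third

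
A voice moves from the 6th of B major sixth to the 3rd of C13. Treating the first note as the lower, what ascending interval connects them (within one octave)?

minor sixth

B major sixth has G# as its 6th, and C13 has E as its 3rd.
G# up to E is 8 semitones, a half step narrower than a major sixth, so the interval is minor.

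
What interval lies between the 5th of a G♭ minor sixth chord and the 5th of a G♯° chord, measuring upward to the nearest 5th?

The 5th of G♭ minor sixth is D♭; the 5th of G♯° is D.
D♭ up to D is 1 semitone, a half step wider than a perfect unison, so the interval is augmented.

augmented 1st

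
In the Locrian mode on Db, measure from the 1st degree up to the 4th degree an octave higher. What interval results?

Db locrian: Db Ebb Fb Gb Abb Bbb Cb.
1st degree = Db; degree 4 (up an octave) = Gb.
Counting 11 letters and 17 half steps from Db gives a perfect eleventh.

perfect eleventh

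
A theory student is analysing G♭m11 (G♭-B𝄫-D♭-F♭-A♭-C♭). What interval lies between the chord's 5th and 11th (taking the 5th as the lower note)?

That puts D♭ below C♭.
D♭ up to C♭ is 10 semitones, a half step narrower than a major seventh, so the interval is minor.

m7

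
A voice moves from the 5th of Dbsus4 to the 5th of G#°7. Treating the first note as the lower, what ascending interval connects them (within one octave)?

augmented fourth

The 5th of Dbsus4 is Ab; the 5th of G#°7 is D.
Ab up to D is 6 semitones, a half step wider than a perfect fourth, so the interval is augmented.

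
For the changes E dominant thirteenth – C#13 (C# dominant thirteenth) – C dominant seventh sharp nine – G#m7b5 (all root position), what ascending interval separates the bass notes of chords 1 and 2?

M6

The roots are E and C#.
From E to C# is 9 semitones, exactly the major sixth.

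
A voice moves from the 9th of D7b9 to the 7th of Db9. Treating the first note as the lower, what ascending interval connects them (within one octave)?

minor sixth

D7b9 has Eb as its 9th, and Db9 has Cb as its 7th.
6 letter names make it a sixth; at 8 semitones (a half step narrower than major) the quality is minor.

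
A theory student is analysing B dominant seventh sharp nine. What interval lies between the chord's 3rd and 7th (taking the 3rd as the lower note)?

diminished 5th

The chord tones of B7#9 are B-D#-F#-A-C##.
So we need the interval from D# up to A.
From D# to A: 6 semitones over a fifth = diminished.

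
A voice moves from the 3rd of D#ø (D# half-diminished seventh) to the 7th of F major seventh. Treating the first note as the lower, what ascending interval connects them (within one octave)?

D#ø (D# half-diminished seventh) has F# as its 3rd, and F major seventh has E as its 7th.
From F# to E: 10 semitones over a seventh = minor.

minor 7th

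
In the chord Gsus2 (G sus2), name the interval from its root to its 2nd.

Gsus2 is spelled G A D.
So we need the interval from G up to A.
G up to A spans 2 letter names and 2 semitones — a major second.

major second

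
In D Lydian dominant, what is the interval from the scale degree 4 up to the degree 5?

minor 2nd

Spelling D Lydian dominant: D E F♯ G♯ A B C.
Scale degree 4 = G♯; degree 5 = A.
G♯ up to A is 1 semitone, a half step narrower than a major second, so the interval is minor.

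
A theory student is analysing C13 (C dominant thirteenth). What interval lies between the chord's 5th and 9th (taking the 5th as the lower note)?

perfect 5th

C dominant thirteenth is spelled C, E, G, Bb, D, A.
That puts G below D.
From G to D is 7 semitones, exactly the perfect fifth.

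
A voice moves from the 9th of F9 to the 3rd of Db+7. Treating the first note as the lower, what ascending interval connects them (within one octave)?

minor seventh

F9 has G as its 9th, and Db+7 has F as its 3rd.
G up to F is 10 semitones, a half step narrower than a major seventh, so the interval is minor.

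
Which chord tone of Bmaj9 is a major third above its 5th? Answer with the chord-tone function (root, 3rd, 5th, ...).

Bmaj9: B, D#, F#, A#, C#.
The 5th is F#. A major third above F# is A#.
A# is the chord's 7th.

7th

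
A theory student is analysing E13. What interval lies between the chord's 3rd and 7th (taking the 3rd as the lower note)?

The chord tones of E13 (E dominant thirteenth) are E G♯ B D F♯ C♯.
So we need the interval from G♯ up to D.
G♯ up to D is 6 semitones, a half step narrower than a perfect fifth, so the interval is diminished.

d5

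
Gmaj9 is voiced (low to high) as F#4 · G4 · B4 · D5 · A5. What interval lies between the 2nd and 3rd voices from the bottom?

major 3rd

Those voices are G4 and B4.
Counting 3 letters and 4 half steps from G gives a major third.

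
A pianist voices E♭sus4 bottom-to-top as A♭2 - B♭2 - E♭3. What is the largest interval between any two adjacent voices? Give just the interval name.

Adjacent intervals: A♭2→B♭2 = major second; B♭2→E♭3 = perfect fourth.
The largest is B♭2 to E♭3, a perfect fourth (5 semitones).

perfect fourth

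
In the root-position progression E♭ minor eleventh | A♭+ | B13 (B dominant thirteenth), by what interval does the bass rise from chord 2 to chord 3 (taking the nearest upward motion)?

The roots are A♭ and B.
2 letter names make it a second; at 3 semitones (a half step wider than major) the quality is augmented.

A2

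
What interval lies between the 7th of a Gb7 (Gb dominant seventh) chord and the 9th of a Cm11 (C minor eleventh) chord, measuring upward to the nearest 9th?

The 7th of Gb7 (Gb dominant seventh) is Fb; the 9th of Cm11 (C minor eleventh) is D.
From Fb to D: 10 semitones over a sixth = augmented.

augmented 6th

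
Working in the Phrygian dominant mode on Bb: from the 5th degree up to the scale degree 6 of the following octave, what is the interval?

Spelling the Phrygian dominant mode on Bb: Bb Cb D Eb F Gb Ab.
So we need the interval from F up to Gb.
9 letter names make it a ninth; at 13 semitones (a half step narrower than major) the quality is minor.

minor ninth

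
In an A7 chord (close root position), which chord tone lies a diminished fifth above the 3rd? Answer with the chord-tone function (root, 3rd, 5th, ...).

The chord tones of A dominant seventh are A C# E G.
The 3rd is C#. A diminished fifth above C# is G.
G is the chord's 7th.

7th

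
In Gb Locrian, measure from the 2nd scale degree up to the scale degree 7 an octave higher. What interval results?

M13

Spelling Gb Locrian: Gb Abb Bbb Cb Dbb Ebb Fb.
So we need the interval from Abb up to Fb.
From Abb to Fb is 21 semitones, exactly the major thirteenth.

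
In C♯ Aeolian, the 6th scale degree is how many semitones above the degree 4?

The scale is C♯ D♯ E F♯ G♯ A B.
F♯ up to A is a minor third — 3 semitones.

3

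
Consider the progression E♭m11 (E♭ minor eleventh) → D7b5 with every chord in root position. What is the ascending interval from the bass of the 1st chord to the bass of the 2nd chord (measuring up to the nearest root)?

major seventh

The roots are E♭ and D.
E♭ up to D spans 7 letter names and 11 semitones — a major seventh.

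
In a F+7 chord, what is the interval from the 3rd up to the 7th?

diminished 5th

F+7 is spelled F-A-C#-Eb.
That puts A below Eb.
From A to Eb: 6 semitones over a fifth = diminished.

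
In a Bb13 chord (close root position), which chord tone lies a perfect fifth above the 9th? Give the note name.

G

Bb13 is spelled Bb D F Ab C G.
The 9th is C. A perfect fifth above C is G.
G is the chord's 13th.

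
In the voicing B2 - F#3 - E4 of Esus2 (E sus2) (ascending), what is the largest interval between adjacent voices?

Adjacent intervals: B2→F#3 = perfect fifth; F#3→E4 = minor seventh.
The largest is F#3 to E4, a minor seventh (10 semitones).

minor seventh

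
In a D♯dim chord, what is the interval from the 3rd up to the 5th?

m3

The chord tones of D♯° (D♯ diminished) are D♯-F♯-A.
The 3rd is F♯ and the 5th is A.
From F♯ to A: 3 semitones over a third = minor.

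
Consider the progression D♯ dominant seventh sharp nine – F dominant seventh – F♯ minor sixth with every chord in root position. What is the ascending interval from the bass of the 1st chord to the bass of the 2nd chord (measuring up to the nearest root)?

The roots are D♯ and F.
3 letter names make it a third; at 2 semitones (a whole step narrower than major) the quality is diminished.

d3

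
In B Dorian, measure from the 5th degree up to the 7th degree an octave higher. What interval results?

minor 10th

The scale runs B C# D E F# G# A.
That puts F# below A.
From F# to A: 15 semitones over a tenth = minor.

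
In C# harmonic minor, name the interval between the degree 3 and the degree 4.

major second

Spelling C# harmonic minor: C# D# E F# G# A B#.
That puts E below F#.
E up to F# spans 2 letter names and 2 semitones — a major second.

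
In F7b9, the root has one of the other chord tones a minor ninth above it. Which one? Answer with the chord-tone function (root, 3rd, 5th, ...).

F dominant seventh flat nine: F A C Eb Gb.
The root is F. A minor ninth above F is Gb.
Gb is the chord's 9th.

9th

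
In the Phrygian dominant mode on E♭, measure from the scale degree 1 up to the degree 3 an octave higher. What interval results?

Spelling the Phrygian dominant mode on E♭: E♭ F♭ G A♭ B♭ C♭ D♭.
The scale degree 1 is E♭ and the 3rd scale degree (up an octave) is G.
E♭ up to G spans 10 letter names and 16 semitones — a major tenth.

major 10th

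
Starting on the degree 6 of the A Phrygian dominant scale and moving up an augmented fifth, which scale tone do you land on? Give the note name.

C#

The scale is A B♭ C♯ D E F G.
The degree 6 is F; an augmented fifth above that is C♯ — scale degree 3.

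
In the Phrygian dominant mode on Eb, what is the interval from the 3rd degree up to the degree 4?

Spelling the Phrygian dominant mode on Eb: Eb Fb G Ab Bb Cb Db.
The 3rd degree is G and the degree 4 is Ab.
From G to Ab: 1 semitone over a second = minor.

minor 2nd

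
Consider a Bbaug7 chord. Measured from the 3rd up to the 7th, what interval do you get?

Bb augmented seventh is spelled Bb, D, F#, Ab.
The 3rd is D and the 7th is Ab.
5 letter names make it a fifth; at 6 semitones (a half step narrower than perfect) the quality is diminished.

d5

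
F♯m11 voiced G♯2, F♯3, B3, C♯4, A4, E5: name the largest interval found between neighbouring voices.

Adjacent intervals: G♯2→F♯3 = minor seventh; F♯3→B3 = perfect fourth; B3→C♯4 = major second; C♯4→A4 = minor sixth; A4→E5 = perfect fifth.
The largest is G♯2 to F♯3, a minor seventh (10 semitones).

m7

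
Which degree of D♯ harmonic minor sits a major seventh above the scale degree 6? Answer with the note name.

The scale is D♯ E♯ F♯ G♯ A♯ B C𝄪.
The scale degree 6 is B; a major seventh above that is A♯ — scale degree 5.

A#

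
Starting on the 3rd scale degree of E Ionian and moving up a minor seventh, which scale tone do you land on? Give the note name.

F#

The scale is E F# G# A B C# D#.
The 3rd scale degree is G#; a minor seventh above that is F# — scale degree 2.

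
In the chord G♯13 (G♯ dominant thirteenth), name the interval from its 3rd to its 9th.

G♯13: G♯ B♯ D♯ F♯ A♯ E♯.
3rd = B♯; 9th = A♯.
From B♯ to A♯: 10 semitones over a seventh = minor.

minor seventh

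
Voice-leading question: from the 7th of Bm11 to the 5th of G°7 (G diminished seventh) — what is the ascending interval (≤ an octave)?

diminished fourth

The 7th of Bm11 is A; the 5th of G°7 (G diminished seventh) is Db.
4 letter names make it a fourth; at 4 semitones (a half step narrower than perfect) the quality is diminished.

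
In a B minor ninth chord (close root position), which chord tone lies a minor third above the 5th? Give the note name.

The chord tones of B minor ninth are B D F# A C#.
The 5th is F#. A minor third above F# is A.
A is the chord's 7th.

A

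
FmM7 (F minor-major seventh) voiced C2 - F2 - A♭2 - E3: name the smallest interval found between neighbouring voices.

Adjacent intervals: C2→F2 = perfect fourth; F2→A♭2 = minor third; A♭2→E3 = augmented fifth.
The smallest is F2 to A♭2, a minor third (3 semitones).

minor third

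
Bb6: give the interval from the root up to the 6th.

major sixth

Bb6: Bb–D–F–G.
Root = Bb; 6th = G.
Bb up to G spans 6 letter names and 9 semitones — a major sixth.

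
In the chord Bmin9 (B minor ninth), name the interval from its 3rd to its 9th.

major seventh

The chord tones of Bm9 (B minor ninth) are B, D, F♯, A, C♯.
3rd = D; 9th = C♯.
From D to C♯ is 11 semitones, exactly the major seventh.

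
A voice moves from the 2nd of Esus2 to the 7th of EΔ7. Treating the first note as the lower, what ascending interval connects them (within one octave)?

The 2nd of Esus2 is F#; the 7th of EΔ7 is D#.
F# up to D# spans 6 letter names and 9 semitones — a major sixth.

major sixth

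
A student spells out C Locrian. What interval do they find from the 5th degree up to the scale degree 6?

Spelling C Locrian: C Db Eb F Gb Ab Bb.
5th degree = Gb; 6th degree = Ab.
Gb up to Ab spans 2 letter names and 2 semitones — a major second.

major 2nd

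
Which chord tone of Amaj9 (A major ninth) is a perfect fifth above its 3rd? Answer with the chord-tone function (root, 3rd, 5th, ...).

7th

Amaj9 is spelled A–C#–E–G#–B.
The 3rd is C#. A perfect fifth above C# is G#.
G# is the chord's 7th.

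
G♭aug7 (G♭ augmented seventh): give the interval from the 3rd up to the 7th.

Spelling the chord: G♭–B♭–D–F♭.
3rd = B♭; 7th = F♭.
5 letter names make it a fifth; at 6 semitones (a half step narrower than perfect) the quality is diminished.
That tritone between 3rd and 7th is what gives the dominant seventh its pull toward resolution.

d5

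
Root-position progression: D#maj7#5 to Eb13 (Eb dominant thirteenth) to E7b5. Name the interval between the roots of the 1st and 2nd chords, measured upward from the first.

The roots are D# and Eb.
From D# to Eb: 0 semitones over a second = diminished.

diminished second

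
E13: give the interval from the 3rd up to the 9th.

minor seventh

E dominant thirteenth: E-G♯-B-D-F♯-C♯.
The 3rd is G♯ and the 9th is F♯.
G♯ up to F♯ is 10 semitones, a half step narrower than a major seventh, so the interval is minor.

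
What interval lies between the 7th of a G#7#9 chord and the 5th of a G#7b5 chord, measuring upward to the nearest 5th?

G#7#9 has F# as its 7th, and G#7b5 has D as its 5th.
From F# to D: 8 semitones over a sixth = minor.

minor sixth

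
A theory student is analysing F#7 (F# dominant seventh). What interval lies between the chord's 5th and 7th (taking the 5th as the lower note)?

m3

The chord tones of F#7 are F#, A#, C#, E.
The 5th is C# and the 7th is E.
From C# to E: 3 semitones over a third = minor.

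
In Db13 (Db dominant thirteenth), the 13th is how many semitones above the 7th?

Db dominant thirteenth: Db–F–Ab–Cb–Eb–Bb.
Cb to Bb is a major seventh: 11 semitones.

11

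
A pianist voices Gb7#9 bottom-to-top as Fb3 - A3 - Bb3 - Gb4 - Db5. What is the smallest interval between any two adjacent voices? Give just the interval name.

Adjacent intervals: Fb3→A3 = augmented third; A3→Bb3 = minor second; Bb3→Gb4 = minor sixth; Gb4→Db5 = perfect fifth.
The smallest is A3 to Bb3, a minor second (1 semitone).

minor second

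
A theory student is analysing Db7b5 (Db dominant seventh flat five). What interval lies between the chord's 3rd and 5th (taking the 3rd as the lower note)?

Db dominant seventh flat five: Db–F–Abb–Cb.
The 3rd is F and the 5th is Abb.
3 letter names make it a third; at 2 semitones (a whole step narrower than major) the quality is diminished.

diminished third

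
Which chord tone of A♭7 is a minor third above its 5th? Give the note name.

A♭7 (A♭ dominant seventh): A♭–C–E♭–G♭.
The 5th is E♭. A minor third above E♭ is G♭.
G♭ is the chord's 7th.

Gb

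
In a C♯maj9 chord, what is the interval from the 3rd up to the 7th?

P5

The chord tones of C♯maj9 are C♯, E♯, G♯, B♯, D♯.
3rd = E♯; 7th = B♯.
E♯ up to B♯ spans 5 letter names and 7 semitones — a perfect fifth.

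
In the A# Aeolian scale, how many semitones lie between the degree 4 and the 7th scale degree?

5

The scale is A# B# C# D# E# F# G#.
D# up to G# is a perfect fourth — 5 semitones.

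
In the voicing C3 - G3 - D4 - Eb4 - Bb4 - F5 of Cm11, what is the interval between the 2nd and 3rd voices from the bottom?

Those voices are G3 and D4.
G up to D spans 5 letter names and 7 semitones — a perfect fifth.

perfect fifth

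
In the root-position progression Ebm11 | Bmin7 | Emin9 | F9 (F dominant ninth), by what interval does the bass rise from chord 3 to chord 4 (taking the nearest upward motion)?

The roots are E and F.
From E to F: 1 semitone over a second = minor.

minor second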